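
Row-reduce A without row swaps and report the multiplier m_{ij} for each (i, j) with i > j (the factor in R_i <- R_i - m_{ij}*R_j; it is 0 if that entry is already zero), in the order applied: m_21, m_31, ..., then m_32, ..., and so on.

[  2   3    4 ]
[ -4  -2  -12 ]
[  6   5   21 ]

multipliers: -2, 3, -1

Forward elimination:
R2 <- R2 - (-2)*R1:  [  0   4  -4 ]
R3 <- R3 - (3)*R1:  [  0  -4   9 ]
R3 <- R3 - (-1)*R2:  [ 0  0  5 ]
Multipliers (in order of application): m_{21} = -2, m_{31} = 3, m_{32} = -1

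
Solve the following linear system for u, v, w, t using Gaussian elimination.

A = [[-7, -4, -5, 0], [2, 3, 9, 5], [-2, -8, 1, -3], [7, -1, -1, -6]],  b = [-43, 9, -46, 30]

(4, 5, -1, -1)

Forward elimination on [A|b]:
R2 <- R2 - (-2/7)*R1:  [     0   13/7   53/7      5  -23/7 ]
R3 <- R3 - (2/7)*R1:  [      0   -48/7    17/7      -3  -236/7 ]
R4 <- R4 - (-1)*R1:  [   0   -5   -6   -6  -13 ]
R3 <- R3 - (-48/13)*R2:  [       0        0   395/13   201/13  -596/13 ]
R4 <- R4 - (-35/13)*R2:  [       0        0   187/13    97/13  -284/13 ]
R4 <- R4 - (187/395)*R3:  [       0        0        0   56/395  -56/395 ]
Row echelon form:
[ -7    -4      -5       0  |      -43 ]
[  0  13/7    53/7       5  |    -23/7 ]
[  0     0  395/13  201/13  |  -596/13 ]
[  0     0       0  56/395  |  -56/395 ]
Back-substitution:
t = (-56/395) / (56/395) = -1
w = (-596/13 - (201/13)*(-1)) / (395/13) = -1
v = (-23/7 - (53/7)*(-1) - (5)*(-1)) / (13/7) = 5
u = (-43 - (-4)*(5) - (-5)*(-1)) / -7 = 4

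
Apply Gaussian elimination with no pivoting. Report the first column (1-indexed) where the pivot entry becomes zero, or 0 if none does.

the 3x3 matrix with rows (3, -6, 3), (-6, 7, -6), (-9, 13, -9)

Naive forward elimination:
R2 <- R2 - (-2)*R1:  [  0  -5   0 ]
R3 <- R3 - (-3)*R1:  [  0  -5   0 ]
R3 <- R3 - (1)*R2:  [ 0  0  0 ]
Matrix at this point:
[ 3  -6  3 ]
[ 0  -5  0 ]
[ 0   0  0 ]
Pivot entry (3,3) in the last row is zero and there are no rows below to swap with -> zero pivot in column 3 (A is singular).

first zero-pivot column = 3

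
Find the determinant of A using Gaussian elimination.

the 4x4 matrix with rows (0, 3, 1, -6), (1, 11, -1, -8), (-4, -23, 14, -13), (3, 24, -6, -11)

Forward elimination:
R1 <-> R2   (pivot in column 1 was zero)
[  1   11  -1   -8 ]
[  0    3   1   -6 ]
[ -4  -23  14  -13 ]
[  3   24  -6  -11 ]
R3 <- R3 - (-4)*R1:  [   0   21   10  -45 ]
R4 <- R4 - (3)*R1:  [  0  -9  -3  13 ]
R3 <- R3 - (7)*R2:  [  0   0   3  -3 ]
R4 <- R4 - (-3)*R2:  [  0   0   0  -5 ]
Upper-triangular form:
[ 1  11  -1  -8 ]
[ 0   3   1  -6 ]
[ 0   0   3  -3 ]
[ 0   0   0  -5 ]
det(A) = (-1)^1 * (1) * (3) * (3) * (-5) = 45  (1 row swap -> sign -1)

det(A) = 45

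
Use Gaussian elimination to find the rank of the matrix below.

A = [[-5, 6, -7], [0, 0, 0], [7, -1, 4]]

rank(A) = 2

Row reduction:
R3 <- R3 - (-7/5)*R1:  [     0   37/5  -29/5 ]
R2 <-> R3   (pivot in column 2 was zero)
[ -5     6     -7 ]
[  0  37/5  -29/5 ]
[  0     0      0 ]
Row echelon form:
[ -5     6     -7 ]
[  0  37/5  -29/5 ]
[  0     0      0 ]
Nonzero rows / pivot columns: 2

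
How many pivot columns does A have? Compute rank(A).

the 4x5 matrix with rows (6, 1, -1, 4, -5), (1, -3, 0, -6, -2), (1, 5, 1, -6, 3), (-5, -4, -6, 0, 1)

Row reduction:
R2 <- R2 - (1/6)*R1:  [     0  -19/6    1/6  -20/3   -7/6 ]
R3 <- R3 - (1/6)*R1:  [     0   29/6    7/6  -20/3   23/6 ]
R4 <- R4 - (-5/6)*R1:  [     0  -19/6  -41/6   10/3  -19/6 ]
R3 <- R3 - (-29/19)*R2:  [       0        0    27/19  -320/19    39/19 ]
R4 <- R4 - (1)*R2:  [  0   0  -7  10  -2 ]
R4 <- R4 - (-133/27)*R3:  [        0         0         0  -1970/27      73/9 ]
Row echelon form:
[ 6      1     -1         4     -5 ]
[ 0  -19/6    1/6     -20/3   -7/6 ]
[ 0      0  27/19   -320/19  39/19 ]
[ 0      0      0  -1970/27   73/9 ]
Nonzero rows / pivot columns: 4

rank(A) = 4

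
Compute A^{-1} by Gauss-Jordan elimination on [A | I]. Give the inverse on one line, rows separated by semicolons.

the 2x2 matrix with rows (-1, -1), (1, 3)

inverse = [-3/2 -1/2; 1/2 1/2]

Gauss-Jordan on [A | I]:
R1 <- (1/-1)*R1:  [  1   1  |  -1   0 ]
R2 <- R2 - (1)*R1:  [ 0  2  |  1  1 ]
R2 <- (1/2)*R2:  [   0    1  |  1/2  1/2 ]
R1 <- R1 - (1)*R2:  [    1     0  |  -3/2  -1/2 ]
Right block of [I | A^{-1}] is the inverse:
[ -3/2  -1/2 ]
[  1/2   1/2 ]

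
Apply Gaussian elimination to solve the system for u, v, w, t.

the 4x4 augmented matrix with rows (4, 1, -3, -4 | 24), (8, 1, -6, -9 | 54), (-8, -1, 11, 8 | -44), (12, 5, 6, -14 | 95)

(2, -1, 1, -5)

Forward elimination on [A|b]:
R2 <- R2 - (2)*R1:  [  0  -1   0  -1   6 ]
R3 <- R3 - (-2)*R1:  [ 0  1  5  0  4 ]
R4 <- R4 - (3)*R1:  [  0   2  15  -2  23 ]
R3 <- R3 - (-1)*R2:  [  0   0   5  -1  10 ]
R4 <- R4 - (-2)*R2:  [  0   0  15  -4  35 ]
R4 <- R4 - (3)*R3:  [  0   0   0  -1   5 ]
Row echelon form:
[ 4   1  -3  -4  |  24 ]
[ 0  -1   0  -1  |   6 ]
[ 0   0   5  -1  |  10 ]
[ 0   0   0  -1  |   5 ]
Back-substitution:
t = (5) / -1 = -5
w = (10 - (-1)*(-5)) / 5 = 1
v = (6 - (-1)*(-5)) / -1 = -1
u = (24 - (1)*(-1) - (-3)*(1) - (-4)*(-5)) / 4 = 2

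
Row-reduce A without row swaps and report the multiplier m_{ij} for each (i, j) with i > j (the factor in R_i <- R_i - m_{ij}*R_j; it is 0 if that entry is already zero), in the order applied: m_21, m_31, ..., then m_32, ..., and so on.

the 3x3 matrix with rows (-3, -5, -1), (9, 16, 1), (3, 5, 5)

Forward elimination:
R2 <- R2 - (-3)*R1:  [  0   1  -2 ]
R3 <- R3 - (-1)*R1:  [ 0  0  4 ]
R3: entry in column 2 is already 0 -> m_{32} = 0 (no row operation needed)
Multipliers (in order of application): m_{21} = -3, m_{31} = -1, m_{32} = 0

multipliers: -3, -1, 0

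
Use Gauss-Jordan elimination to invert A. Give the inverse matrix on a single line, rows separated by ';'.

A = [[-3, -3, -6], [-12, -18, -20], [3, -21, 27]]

inverse = [-151/15 23/10 -8/15; 44/15 -7/10 2/15; 17/5 -4/5 1/5]

Gauss-Jordan on [A | I]:
R1 <- (1/-3)*R1:  [    1     1     2  |  -1/3     0     0 ]
R2 <- R2 - (-12)*R1:  [  0  -6   4  |  -4   1   0 ]
R3 <- R3 - (3)*R1:  [   0  -24   21  |    1    0    1 ]
R2 <- (1/-6)*R2:  [    0     1  -2/3  |   2/3  -1/6     0 ]
R1 <- R1 - (1)*R2:  [   1    0  8/3  |   -1  1/6    0 ]
R3 <- R3 - (-24)*R2:  [  0   0   5  |  17  -4   1 ]
R3 <- (1/5)*R3:  [    0     0     1  |  17/5  -4/5   1/5 ]
R1 <- R1 - (8/3)*R3:  [       1        0        0  |  -151/15    23/10    -8/15 ]
R2 <- R2 - (-2/3)*R3:  [     0      1      0  |  44/15  -7/10   2/15 ]
Right block of [I | A^{-1}] is the inverse:
[ -151/15  23/10  -8/15 ]
[   44/15  -7/10   2/15 ]
[    17/5   -4/5    1/5 ]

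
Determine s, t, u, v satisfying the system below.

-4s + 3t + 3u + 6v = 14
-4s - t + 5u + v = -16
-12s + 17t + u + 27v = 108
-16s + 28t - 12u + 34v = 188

(1, 4, -2, 2)

Forward elimination on [A|b]:
R2 <- R2 - (1)*R1:  [   0   -4    2   -5  -30 ]
R3 <- R3 - (3)*R1:  [  0   8  -8   9  66 ]
R4 <- R4 - (4)*R1:  [   0   16  -24   10  132 ]
R3 <- R3 - (-2)*R2:  [  0   0  -4  -1   6 ]
R4 <- R4 - (-4)*R2:  [   0    0  -16  -10   12 ]
R4 <- R4 - (4)*R3:  [   0    0    0   -6  -12 ]
Row echelon form:
[ -4   3   3   6  |   14 ]
[  0  -4   2  -5  |  -30 ]
[  0   0  -4  -1  |    6 ]
[  0   0   0  -6  |  -12 ]
Back-substitution:
v = (-12) / -6 = 2
u = (6 - (-1)*(2)) / -4 = -2
t = (-30 - (2)*(-2) - (-5)*(2)) / -4 = 4
s = (14 - (3)*(4) - (3)*(-2) - (6)*(2)) / -4 = 1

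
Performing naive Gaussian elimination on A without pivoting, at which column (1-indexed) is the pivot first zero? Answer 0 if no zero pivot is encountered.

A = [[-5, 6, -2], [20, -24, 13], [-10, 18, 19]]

Naive forward elimination:
R2 <- R2 - (-4)*R1:  [ 0  0  5 ]
R3 <- R3 - (2)*R1:  [  0   6  23 ]
Matrix at this point:
[ -5  6  -2 ]
[  0  0   5 ]
[  0  6  23 ]
Pivot entry (2,2) is zero but row 3 has 6 in column 2 -> naive elimination stops; a row interchange (e.g. R2 <-> R3) would be required here.

first zero-pivot column = 2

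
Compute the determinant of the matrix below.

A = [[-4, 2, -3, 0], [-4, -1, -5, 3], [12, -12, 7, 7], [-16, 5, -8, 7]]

det(A) = 24

Forward elimination:
R2 <- R2 - (1)*R1:  [  0  -3  -2   3 ]
R3 <- R3 - (-3)*R1:  [  0  -6  -2   7 ]
R4 <- R4 - (4)*R1:  [  0  -3   4   7 ]
R3 <- R3 - (2)*R2:  [ 0  0  2  1 ]
R4 <- R4 - (1)*R2:  [ 0  0  6  4 ]
R4 <- R4 - (3)*R3:  [ 0  0  0  1 ]
Upper-triangular form:
[ -4   2  -3  0 ]
[  0  -3  -2  3 ]
[  0   0   2  1 ]
[  0   0   0  1 ]
det(A) = (-1)^0 * (-4) * (-3) * (2) * (1) = 24  (0 row swaps -> sign +1)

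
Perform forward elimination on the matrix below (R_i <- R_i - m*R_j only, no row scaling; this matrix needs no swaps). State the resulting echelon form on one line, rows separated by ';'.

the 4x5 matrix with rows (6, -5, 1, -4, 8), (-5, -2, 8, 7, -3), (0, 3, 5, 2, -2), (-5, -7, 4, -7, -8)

REF = [6 -5 1 -4 8; 0 -37/6 53/6 11/3 11/3; 0 0 344/37 140/37 -8/37; 0 0 0 -1069/86 -354/43]

Forward elimination:
R2 <- R2 - (-5/6)*R1:  [     0  -37/6   53/6   11/3   11/3 ]
R4 <- R4 - (-5/6)*R1:  [     0  -67/6   29/6  -31/3   -4/3 ]
R3 <- R3 - (-18/37)*R2:  [      0       0  344/37  140/37   -8/37 ]
R4 <- R4 - (67/37)*R2:  [       0        0  -413/37  -628/37  -295/37 ]
R4 <- R4 - (-413/344)*R3:  [        0         0         0  -1069/86   -354/43 ]
Row echelon form:
[ 6     -5       1        -4        8 ]
[ 0  -37/6    53/6      11/3     11/3 ]
[ 0      0  344/37    140/37    -8/37 ]
[ 0      0       0  -1069/86  -354/43 ]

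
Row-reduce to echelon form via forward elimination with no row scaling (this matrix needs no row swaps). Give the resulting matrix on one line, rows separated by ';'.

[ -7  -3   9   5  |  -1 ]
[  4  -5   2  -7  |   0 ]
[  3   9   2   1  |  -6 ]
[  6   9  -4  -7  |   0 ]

REF = [-7 -3 9 5 -1; 0 -47/7 50/7 -29/7 -4/7; 0 0 661/47 -76/47 -333/47; 0 0 0 -3614/661 2586/661]

Forward elimination:
R2 <- R2 - (-4/7)*R1:  [     0  -47/7   50/7  -29/7   -4/7 ]
R3 <- R3 - (-3/7)*R1:  [     0   54/7   41/7   22/7  -45/7 ]
R4 <- R4 - (-6/7)*R1:  [     0   45/7   26/7  -19/7   -6/7 ]
R3 <- R3 - (-54/47)*R2:  [       0        0   661/47   -76/47  -333/47 ]
R4 <- R4 - (-45/47)*R2:  [       0        0   496/47  -314/47   -66/47 ]
R4 <- R4 - (496/661)*R3:  [         0          0          0  -3614/661   2586/661 ]
Row echelon form:
[ -7     -3       9          5  |        -1 ]
[  0  -47/7    50/7      -29/7  |      -4/7 ]
[  0      0  661/47     -76/47  |   -333/47 ]
[  0      0       0  -3614/661  |  2586/661 ]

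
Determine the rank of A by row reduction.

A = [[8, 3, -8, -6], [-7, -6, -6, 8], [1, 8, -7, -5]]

Row reduction:
R2 <- R2 - (-7/8)*R1:  [     0  -27/8    -13   11/4 ]
R3 <- R3 - (1/8)*R1:  [     0   61/8     -6  -17/4 ]
R3 <- R3 - (-61/27)*R2:  [       0        0  -955/27    53/27 ]
Row echelon form:
[ 8      3       -8     -6 ]
[ 0  -27/8      -13   11/4 ]
[ 0      0  -955/27  53/27 ]
Nonzero rows / pivot columns: 3

rank(A) = 3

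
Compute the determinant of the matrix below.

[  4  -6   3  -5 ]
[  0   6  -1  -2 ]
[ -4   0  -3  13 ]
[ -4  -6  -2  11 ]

Forward elimination:
R3 <- R3 - (-1)*R1:  [  0  -6   0   8 ]
R4 <- R4 - (-1)*R1:  [   0  -12    1    6 ]
R3 <- R3 - (-1)*R2:  [  0   0  -1   6 ]
R4 <- R4 - (-2)*R2:  [  0   0  -1   2 ]
R4 <- R4 - (1)*R3:  [  0   0   0  -4 ]
Upper-triangular form:
[ 4  -6   3  -5 ]
[ 0   6  -1  -2 ]
[ 0   0  -1   6 ]
[ 0   0   0  -4 ]
det(A) = (-1)^0 * (4) * (6) * (-1) * (-4) = 96  (0 row swaps -> sign +1)

det(A) = 96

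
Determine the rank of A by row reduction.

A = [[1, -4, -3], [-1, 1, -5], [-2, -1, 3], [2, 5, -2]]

Row reduction:
R2 <- R2 - (-1)*R1:  [  0  -3  -8 ]
R3 <- R3 - (-2)*R1:  [  0  -9  -3 ]
R4 <- R4 - (2)*R1:  [  0  13   4 ]
R3 <- R3 - (3)*R2:  [  0   0  21 ]
R4 <- R4 - (-13/3)*R2:  [     0      0  -92/3 ]
R4 <- R4 - (-92/63)*R3:  [ 0  0  0 ]
Row echelon form:
[ 1  -4  -3 ]
[ 0  -3  -8 ]
[ 0   0  21 ]
[ 0   0   0 ]
Nonzero rows / pivot columns: 3

rank(A) = 3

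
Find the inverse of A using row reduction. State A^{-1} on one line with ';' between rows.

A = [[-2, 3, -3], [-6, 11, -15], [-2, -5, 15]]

Gauss-Jordan on [A | I]:
R1 <- (1/-2)*R1:  [    1  -3/2   3/2  |  -1/2     0     0 ]
R2 <- R2 - (-6)*R1:  [  0   2  -6  |  -3   1   0 ]
R3 <- R3 - (-2)*R1:  [  0  -8  18  |  -1   0   1 ]
R2 <- (1/2)*R2:  [    0     1    -3  |  -3/2   1/2     0 ]
R1 <- R1 - (-3/2)*R2:  [     1      0     -3  |  -11/4    3/4      0 ]
R3 <- R3 - (-8)*R2:  [   0    0   -6  |  -13    4    1 ]
R3 <- (1/-6)*R3:  [    0     0     1  |  13/6  -2/3  -1/6 ]
R1 <- R1 - (-3)*R3:  [    1     0     0  |  15/4  -5/4  -1/2 ]
R2 <- R2 - (-3)*R3:  [    0     1     0  |     5  -3/2  -1/2 ]
Right block of [I | A^{-1}] is the inverse:
[ 15/4  -5/4  -1/2 ]
[    5  -3/2  -1/2 ]
[ 13/6  -2/3  -1/6 ]

inverse = [15/4 -5/4 -1/2; 5 -3/2 -1/2; 13/6 -2/3 -1/6]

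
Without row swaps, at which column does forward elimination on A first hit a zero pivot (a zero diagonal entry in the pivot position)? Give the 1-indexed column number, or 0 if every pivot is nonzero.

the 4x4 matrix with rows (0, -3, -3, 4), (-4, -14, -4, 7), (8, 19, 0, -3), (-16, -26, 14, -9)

first zero-pivot column = 1

Naive forward elimination:
Pivot entry (1,1) is zero but row 2 has -4 in column 1 -> naive elimination stops; a row interchange (e.g. R1 <-> R2) would be required here.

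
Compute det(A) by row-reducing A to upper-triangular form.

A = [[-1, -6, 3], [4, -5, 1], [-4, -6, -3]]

Forward elimination:
R2 <- R2 - (-4)*R1:  [   0  -29   13 ]
R3 <- R3 - (4)*R1:  [   0   18  -15 ]
R3 <- R3 - (-18/29)*R2:  [       0        0  -201/29 ]
Upper-triangular form:
[ -1   -6        3 ]
[  0  -29       13 ]
[  0    0  -201/29 ]
det(A) = (-1)^0 * (-1) * (-29) * (-201/29) = -201  (0 row swaps -> sign +1)

det(A) = -201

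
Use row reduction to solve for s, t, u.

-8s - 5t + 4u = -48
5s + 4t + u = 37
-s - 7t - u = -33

(4, 4, 1)

Forward elimination on [A|b]:
R2 <- R2 - (-5/8)*R1:  [   0  7/8  7/2    7 ]
R3 <- R3 - (1/8)*R1:  [     0  -51/8   -3/2    -27 ]
R3 <- R3 - (-51/7)*R2:  [  0   0  24  24 ]
Row echelon form:
[ -8   -5    4  |  -48 ]
[  0  7/8  7/2  |    7 ]
[  0    0   24  |   24 ]
Back-substitution:
u = (24) / 24 = 1
t = (7 - (7/2)*(1)) / (7/8) = 4
s = (-48 - (-5)*(4) - (4)*(1)) / -8 = 4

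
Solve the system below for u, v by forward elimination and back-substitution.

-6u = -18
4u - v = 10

Forward elimination on [A|b]:
R2 <- R2 - (-2/3)*R1:  [  0  -1  -2 ]
Row echelon form:
[ -6   0  |  -18 ]
[  0  -1  |   -2 ]
Back-substitution:
v = (-2) / -1 = 2
u = (-18) / -6 = 3

(3, 2)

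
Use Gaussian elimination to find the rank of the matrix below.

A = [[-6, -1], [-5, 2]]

Row reduction:
R2 <- R2 - (5/6)*R1:  [    0  17/6 ]
Row echelon form:
[ -6    -1 ]
[  0  17/6 ]
Nonzero rows / pivot columns: 2

rank(A) = 2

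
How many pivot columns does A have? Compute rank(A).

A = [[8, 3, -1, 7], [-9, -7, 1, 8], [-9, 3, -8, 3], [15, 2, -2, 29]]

Row reduction:
R2 <- R2 - (-9/8)*R1:  [     0  -29/8   -1/8  127/8 ]
R3 <- R3 - (-9/8)*R1:  [     0   51/8  -73/8   87/8 ]
R4 <- R4 - (15/8)*R1:  [     0  -29/8   -1/8  127/8 ]
R3 <- R3 - (-51/29)*R2:  [       0        0  -271/29  1125/29 ]
R4 <- R4 - (1)*R2:  [ 0  0  0  0 ]
Row echelon form:
[ 8      3       -1        7 ]
[ 0  -29/8     -1/8    127/8 ]
[ 0      0  -271/29  1125/29 ]
[ 0      0        0        0 ]
Nonzero rows / pivot columns: 3

rank(A) = 3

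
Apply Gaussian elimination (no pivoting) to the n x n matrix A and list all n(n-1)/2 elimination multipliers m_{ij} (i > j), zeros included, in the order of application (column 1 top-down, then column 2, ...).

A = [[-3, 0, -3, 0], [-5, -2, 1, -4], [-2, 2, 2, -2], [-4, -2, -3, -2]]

Forward elimination:
R2 <- R2 - (5/3)*R1:  [  0  -2   6  -4 ]
R3 <- R3 - (2/3)*R1:  [  0   2   4  -2 ]
R4 <- R4 - (4/3)*R1:  [  0  -2   1  -2 ]
R3 <- R3 - (-1)*R2:  [  0   0  10  -6 ]
R4 <- R4 - (1)*R2:  [  0   0  -5   2 ]
R4 <- R4 - (-1/2)*R3:  [  0   0   0  -1 ]
Multipliers (in order of application): m_{21} = 5/3, m_{31} = 2/3, m_{41} = 4/3, m_{32} = -1, m_{42} = 1, m_{43} = -1/2

multipliers: 5/3, 2/3, 4/3, -1, 1, -1/2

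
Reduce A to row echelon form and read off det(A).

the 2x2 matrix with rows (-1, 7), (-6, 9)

Forward elimination:
R2 <- R2 - (6)*R1:  [   0  -33 ]
Upper-triangular form:
[ -1    7 ]
[  0  -33 ]
det(A) = (-1)^0 * (-1) * (-33) = 33  (0 row swaps -> sign +1)

det(A) = 33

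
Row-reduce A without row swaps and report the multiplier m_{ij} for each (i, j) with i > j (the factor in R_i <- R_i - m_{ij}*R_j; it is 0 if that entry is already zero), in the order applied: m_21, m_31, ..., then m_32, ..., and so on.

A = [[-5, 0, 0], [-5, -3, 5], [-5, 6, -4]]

multipliers: 1, 1, -2

Forward elimination:
R2 <- R2 - (1)*R1:  [  0  -3   5 ]
R3 <- R3 - (1)*R1:  [  0   6  -4 ]
R3 <- R3 - (-2)*R2:  [ 0  0  6 ]
Multipliers (in order of application): m_{21} = 1, m_{31} = 1, m_{32} = -2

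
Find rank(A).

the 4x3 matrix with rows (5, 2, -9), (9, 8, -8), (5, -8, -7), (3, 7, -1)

Row reduction:
R2 <- R2 - (9/5)*R1:  [    0  22/5  41/5 ]
R3 <- R3 - (1)*R1:  [   0  -10    2 ]
R4 <- R4 - (3/5)*R1:  [    0  29/5  22/5 ]
R3 <- R3 - (-25/11)*R2:  [      0       0  227/11 ]
R4 <- R4 - (29/22)*R2:  [       0        0  -141/22 ]
R4 <- R4 - (-141/454)*R3:  [ 0  0  0 ]
Row echelon form:
[ 5     2      -9 ]
[ 0  22/5    41/5 ]
[ 0     0  227/11 ]
[ 0     0       0 ]
Nonzero rows / pivot columns: 3

rank(A) = 3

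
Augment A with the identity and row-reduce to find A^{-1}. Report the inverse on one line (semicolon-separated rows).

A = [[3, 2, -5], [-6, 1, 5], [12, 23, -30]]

inverse = [-29/15 -11/15 1/5; -8/5 -2/5 1/5; -2 -3/5 1/5]

Gauss-Jordan on [A | I]:
R1 <- (1/3)*R1:  [    1   2/3  -5/3  |   1/3     0     0 ]
R2 <- R2 - (-6)*R1:  [  0   5  -5  |   2   1   0 ]
R3 <- R3 - (12)*R1:  [   0   15  -10  |   -4    0    1 ]
R2 <- (1/5)*R2:  [   0    1   -1  |  2/5  1/5    0 ]
R1 <- R1 - (2/3)*R2:  [     1      0     -1  |   1/15  -2/15      0 ]
R3 <- R3 - (15)*R2:  [   0    0    5  |  -10   -3    1 ]
R3 <- (1/5)*R3:  [    0     0     1  |    -2  -3/5   1/5 ]
R1 <- R1 - (-1)*R3:  [      1       0       0  |  -29/15  -11/15     1/5 ]
R2 <- R2 - (-1)*R3:  [    0     1     0  |  -8/5  -2/5   1/5 ]
Right block of [I | A^{-1}] is the inverse:
[ -29/15  -11/15  1/5 ]
[   -8/5    -2/5  1/5 ]
[     -2    -3/5  1/5 ]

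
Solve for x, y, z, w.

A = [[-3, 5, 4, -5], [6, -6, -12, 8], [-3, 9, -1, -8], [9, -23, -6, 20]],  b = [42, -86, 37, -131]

(-2, 3, 4, -1)

Forward elimination on [A|b]:
R2 <- R2 - (-2)*R1:  [  0   4  -4  -2  -2 ]
R3 <- R3 - (1)*R1:  [  0   4  -5  -3  -5 ]
R4 <- R4 - (-3)*R1:  [  0  -8   6   5  -5 ]
R3 <- R3 - (1)*R2:  [  0   0  -1  -1  -3 ]
R4 <- R4 - (-2)*R2:  [  0   0  -2   1  -9 ]
R4 <- R4 - (2)*R3:  [  0   0   0   3  -3 ]
Row echelon form:
[ -3  5   4  -5  |  42 ]
[  0  4  -4  -2  |  -2 ]
[  0  0  -1  -1  |  -3 ]
[  0  0   0   3  |  -3 ]
Back-substitution:
w = (-3) / 3 = -1
z = (-3 - (-1)*(-1)) / -1 = 4
y = (-2 - (-4)*(4) - (-2)*(-1)) / 4 = 3
x = (42 - (5)*(3) - (4)*(4) - (-5)*(-1)) / -3 = -2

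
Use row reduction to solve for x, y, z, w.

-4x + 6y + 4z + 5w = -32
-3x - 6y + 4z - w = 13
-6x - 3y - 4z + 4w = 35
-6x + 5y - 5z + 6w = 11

(-3, -3, -4, -2)

Forward elimination on [A|b]:
R2 <- R2 - (3/4)*R1:  [     0  -21/2      1  -19/4     37 ]
R3 <- R3 - (3/2)*R1:  [    0   -12   -10  -7/2    83 ]
R4 <- R4 - (3/2)*R1:  [    0    -4   -11  -3/2    59 ]
R3 <- R3 - (8/7)*R2:  [     0      0  -78/7  27/14  285/7 ]
R4 <- R4 - (8/21)*R2:  [       0        0  -239/21    13/42   943/21 ]
R4 <- R4 - (239/234)*R3:  [        0         0         0  -259/156    259/78 ]
Row echelon form:
[ -4      6      4         5  |     -32 ]
[  0  -21/2      1     -19/4  |      37 ]
[  0      0  -78/7     27/14  |   285/7 ]
[  0      0      0  -259/156  |  259/78 ]
Back-substitution:
w = (259/78) / (-259/156) = -2
z = (285/7 - (27/14)*(-2)) / (-78/7) = -4
y = (37 - (1)*(-4) - (-19/4)*(-2)) / (-21/2) = -3
x = (-32 - (6)*(-3) - (4)*(-4) - (5)*(-2)) / -4 = -3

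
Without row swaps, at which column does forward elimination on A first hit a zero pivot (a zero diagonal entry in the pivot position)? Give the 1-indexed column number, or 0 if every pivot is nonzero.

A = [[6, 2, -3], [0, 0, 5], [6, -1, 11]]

first zero-pivot column = 2

Naive forward elimination:
R3 <- R3 - (1)*R1:  [  0  -3  14 ]
Matrix at this point:
[ 6   2  -3 ]
[ 0   0   5 ]
[ 0  -3  14 ]
Pivot entry (2,2) is zero but row 3 has -3 in column 2 -> naive elimination stops; a row interchange (e.g. R2 <-> R3) would be required here.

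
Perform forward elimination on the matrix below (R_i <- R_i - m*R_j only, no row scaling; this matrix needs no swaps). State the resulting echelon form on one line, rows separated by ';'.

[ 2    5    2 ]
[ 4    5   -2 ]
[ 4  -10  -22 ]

Forward elimination:
R2 <- R2 - (2)*R1:  [  0  -5  -6 ]
R3 <- R3 - (2)*R1:  [   0  -20  -26 ]
R3 <- R3 - (4)*R2:  [  0   0  -2 ]
Row echelon form:
[ 2   5   2 ]
[ 0  -5  -6 ]
[ 0   0  -2 ]

REF = [2 5 2; 0 -5 -6; 0 0 -2]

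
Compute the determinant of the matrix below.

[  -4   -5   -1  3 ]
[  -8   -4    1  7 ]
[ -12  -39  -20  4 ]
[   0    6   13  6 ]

det(A) = 360

Forward elimination:
R2 <- R2 - (2)*R1:  [ 0  6  3  1 ]
R3 <- R3 - (3)*R1:  [   0  -24  -17   -5 ]
R3 <- R3 - (-4)*R2:  [  0   0  -5  -1 ]
R4 <- R4 - (1)*R2:  [  0   0  10   5 ]
R4 <- R4 - (-2)*R3:  [ 0  0  0  3 ]
Upper-triangular form:
[ -4  -5  -1   3 ]
[  0   6   3   1 ]
[  0   0  -5  -1 ]
[  0   0   0   3 ]
det(A) = (-1)^0 * (-4) * (6) * (-5) * (3) = 360  (0 row swaps -> sign +1)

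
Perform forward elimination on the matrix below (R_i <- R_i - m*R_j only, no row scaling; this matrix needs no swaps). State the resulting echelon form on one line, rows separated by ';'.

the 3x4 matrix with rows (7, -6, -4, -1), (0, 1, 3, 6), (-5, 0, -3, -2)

REF = [7 -6 -4 -1; 0 1 3 6; 0 0 7 23]

Forward elimination:
R3 <- R3 - (-5/7)*R1:  [     0  -30/7  -41/7  -19/7 ]
R3 <- R3 - (-30/7)*R2:  [  0   0   7  23 ]
Row echelon form:
[ 7  -6  -4  -1 ]
[ 0   1   3   6 ]
[ 0   0   7  23 ]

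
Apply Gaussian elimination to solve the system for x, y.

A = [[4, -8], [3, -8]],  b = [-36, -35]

Forward elimination on [A|b]:
R2 <- R2 - (3/4)*R1:  [  0  -2  -8 ]
Row echelon form:
[ 4  -8  |  -36 ]
[ 0  -2  |   -8 ]
Back-substitution:
y = (-8) / -2 = 4
x = (-36 - (-8)*(4)) / 4 = -1

(-1, 4)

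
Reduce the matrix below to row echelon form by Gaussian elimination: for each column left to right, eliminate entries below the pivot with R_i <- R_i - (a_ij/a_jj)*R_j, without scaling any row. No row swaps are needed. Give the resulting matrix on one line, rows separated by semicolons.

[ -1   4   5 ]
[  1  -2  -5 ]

Forward elimination:
R2 <- R2 - (-1)*R1:  [ 0  2  0 ]
Row echelon form:
[ -1  4  5 ]
[  0  2  0 ]

REF = [-1 4 5; 0 2 0]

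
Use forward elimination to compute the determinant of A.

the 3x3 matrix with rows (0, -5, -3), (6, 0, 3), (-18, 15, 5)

Forward elimination:
R1 <-> R2   (pivot in column 1 was zero)
[   6   0   3 ]
[   0  -5  -3 ]
[ -18  15   5 ]
R3 <- R3 - (-3)*R1:  [  0  15  14 ]
R3 <- R3 - (-3)*R2:  [ 0  0  5 ]
Upper-triangular form:
[ 6   0   3 ]
[ 0  -5  -3 ]
[ 0   0   5 ]
det(A) = (-1)^1 * (6) * (-5) * (5) = 150  (1 row swap -> sign -1)

det(A) = 150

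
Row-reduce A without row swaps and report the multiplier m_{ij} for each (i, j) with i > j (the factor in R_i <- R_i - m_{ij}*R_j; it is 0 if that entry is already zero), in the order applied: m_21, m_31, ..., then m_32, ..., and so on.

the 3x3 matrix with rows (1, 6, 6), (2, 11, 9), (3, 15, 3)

Forward elimination:
R2 <- R2 - (2)*R1:  [  0  -1  -3 ]
R3 <- R3 - (3)*R1:  [   0   -3  -15 ]
R3 <- R3 - (3)*R2:  [  0   0  -6 ]
Multipliers (in order of application): m_{21} = 2, m_{31} = 3, m_{32} = 3

multipliers: 2, 3, 3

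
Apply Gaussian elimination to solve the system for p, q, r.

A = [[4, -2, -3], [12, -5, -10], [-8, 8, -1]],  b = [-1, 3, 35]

Forward elimination on [A|b]:
R2 <- R2 - (3)*R1:  [  0   1  -1   6 ]
R3 <- R3 - (-2)*R1:  [  0   4  -7  33 ]
R3 <- R3 - (4)*R2:  [  0   0  -3   9 ]
Row echelon form:
[ 4  -2  -3  |  -1 ]
[ 0   1  -1  |   6 ]
[ 0   0  -3  |   9 ]
Back-substitution:
r = (9) / -3 = -3
q = (6 - (-1)*(-3)) / 1 = 3
p = (-1 - (-2)*(3) - (-3)*(-3)) / 4 = -1

(-1, 3, -3)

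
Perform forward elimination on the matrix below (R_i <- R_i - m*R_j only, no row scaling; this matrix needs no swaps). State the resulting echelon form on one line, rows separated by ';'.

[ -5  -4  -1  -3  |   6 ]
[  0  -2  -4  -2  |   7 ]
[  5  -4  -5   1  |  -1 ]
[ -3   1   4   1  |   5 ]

Forward elimination:
R3 <- R3 - (-1)*R1:  [  0  -8  -6  -2   5 ]
R4 <- R4 - (3/5)*R1:  [    0  17/5  23/5  14/5   7/5 ]
R3 <- R3 - (4)*R2:  [   0    0   10    6  -23 ]
R4 <- R4 - (-17/10)*R2:  [      0       0   -11/5    -3/5  133/10 ]
R4 <- R4 - (-11/50)*R3:  [      0       0       0   18/25  206/25 ]
Row echelon form:
[ -5  -4  -1     -3  |       6 ]
[  0  -2  -4     -2  |       7 ]
[  0   0  10      6  |     -23 ]
[  0   0   0  18/25  |  206/25 ]

REF = [-5 -4 -1 -3 6; 0 -2 -4 -2 7; 0 0 10 6 -23; 0 0 0 18/25 206/25]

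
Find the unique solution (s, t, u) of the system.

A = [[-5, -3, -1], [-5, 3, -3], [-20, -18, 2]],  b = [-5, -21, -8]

Forward elimination on [A|b]:
R2 <- R2 - (1)*R1:  [   0    6   -2  -16 ]
R3 <- R3 - (4)*R1:  [  0  -6   6  12 ]
R3 <- R3 - (-1)*R2:  [  0   0   4  -4 ]
Row echelon form:
[ -5  -3  -1  |   -5 ]
[  0   6  -2  |  -16 ]
[  0   0   4  |   -4 ]
Back-substitution:
u = (-4) / 4 = -1
t = (-16 - (-2)*(-1)) / 6 = -3
s = (-5 - (-3)*(-3) - (-1)*(-1)) / -5 = 3

(3, -3, -1)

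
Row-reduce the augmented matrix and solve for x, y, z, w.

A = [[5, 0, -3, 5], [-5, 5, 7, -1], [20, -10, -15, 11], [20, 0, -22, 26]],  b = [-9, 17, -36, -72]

(1, 0, 3, -1)

Forward elimination on [A|b]:
R2 <- R2 - (-1)*R1:  [ 0  5  4  4  8 ]
R3 <- R3 - (4)*R1:  [   0  -10   -3   -9    0 ]
R4 <- R4 - (4)*R1:  [   0    0  -10    6  -36 ]
R3 <- R3 - (-2)*R2:  [  0   0   5  -1  16 ]
R4 <- R4 - (-2)*R3:  [  0   0   0   4  -4 ]
Row echelon form:
[ 5  0  -3   5  |  -9 ]
[ 0  5   4   4  |   8 ]
[ 0  0   5  -1  |  16 ]
[ 0  0   0   4  |  -4 ]
Back-substitution:
w = (-4) / 4 = -1
z = (16 - (-1)*(-1)) / 5 = 3
y = (8 - (4)*(3) - (4)*(-1)) / 5 = 0
x = (-9 - (-3)*(3) - (5)*(-1)) / 5 = 1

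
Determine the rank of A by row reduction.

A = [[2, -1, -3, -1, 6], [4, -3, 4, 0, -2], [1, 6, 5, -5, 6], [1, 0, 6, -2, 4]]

rank(A) = 4

Row reduction:
R2 <- R2 - (2)*R1:  [   0   -1   10    2  -14 ]
R3 <- R3 - (1/2)*R1:  [    0  13/2  13/2  -9/2     3 ]
R4 <- R4 - (1/2)*R1:  [    0   1/2  15/2  -3/2     1 ]
R3 <- R3 - (-13/2)*R2:  [     0      0  143/2   17/2    -88 ]
R4 <- R4 - (-1/2)*R2:  [    0     0  25/2  -1/2    -6 ]
R4 <- R4 - (25/143)*R3:  [        0         0         0  -284/143    122/13 ]
Row echelon form:
[ 2  -1     -3        -1       6 ]
[ 0  -1     10         2     -14 ]
[ 0   0  143/2      17/2     -88 ]
[ 0   0      0  -284/143  122/13 ]
Nonzero rows / pivot columns: 4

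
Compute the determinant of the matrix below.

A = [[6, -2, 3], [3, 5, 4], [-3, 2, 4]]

Forward elimination:
R2 <- R2 - (1/2)*R1:  [   0    6  5/2 ]
R3 <- R3 - (-1/2)*R1:  [    0     1  11/2 ]
R3 <- R3 - (1/6)*R2:  [     0      0  61/12 ]
Upper-triangular form:
[ 6  -2      3 ]
[ 0   6    5/2 ]
[ 0   0  61/12 ]
det(A) = (-1)^0 * (6) * (6) * (61/12) = 183  (0 row swaps -> sign +1)

det(A) = 183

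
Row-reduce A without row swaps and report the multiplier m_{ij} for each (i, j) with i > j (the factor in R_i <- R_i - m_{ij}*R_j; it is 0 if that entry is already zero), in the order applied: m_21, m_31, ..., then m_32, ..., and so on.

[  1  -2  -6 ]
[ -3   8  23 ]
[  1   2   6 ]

multipliers: -3, 1, 2

Forward elimination:
R2 <- R2 - (-3)*R1:  [ 0  2  5 ]
R3 <- R3 - (1)*R1:  [  0   4  12 ]
R3 <- R3 - (2)*R2:  [ 0  0  2 ]
Multipliers (in order of application): m_{21} = -3, m_{31} = 1, m_{32} = 2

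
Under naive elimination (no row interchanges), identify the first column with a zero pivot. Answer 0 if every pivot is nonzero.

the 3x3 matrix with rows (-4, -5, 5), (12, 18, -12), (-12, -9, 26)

first zero-pivot column = 0

Naive forward elimination:
R2 <- R2 - (-3)*R1:  [ 0  3  3 ]
R3 <- R3 - (3)*R1:  [  0   6  11 ]
R3 <- R3 - (2)*R2:  [ 0  0  5 ]
All pivots nonzero; naive elimination completes without hitting a zero pivot.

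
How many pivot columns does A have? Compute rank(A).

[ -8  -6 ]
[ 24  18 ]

Row reduction:
R2 <- R2 - (-3)*R1:  [ 0  0 ]
Row echelon form:
[ -8  -6 ]
[  0   0 ]
Nonzero rows / pivot columns: 1

rank(A) = 1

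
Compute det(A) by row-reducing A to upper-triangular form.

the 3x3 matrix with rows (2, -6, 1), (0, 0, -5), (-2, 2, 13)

Forward elimination:
R3 <- R3 - (-1)*R1:  [  0  -4  14 ]
R2 <-> R3   (pivot in column 2 was zero)
[ 2  -6   1 ]
[ 0  -4  14 ]
[ 0   0  -5 ]
Upper-triangular form:
[ 2  -6   1 ]
[ 0  -4  14 ]
[ 0   0  -5 ]
det(A) = (-1)^1 * (2) * (-4) * (-5) = -40  (1 row swap -> sign -1)

det(A) = -40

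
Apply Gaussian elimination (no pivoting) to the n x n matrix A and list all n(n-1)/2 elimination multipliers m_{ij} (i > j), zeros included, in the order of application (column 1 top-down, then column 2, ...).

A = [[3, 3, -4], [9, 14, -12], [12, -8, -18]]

multipliers: 3, 4, -4

Forward elimination:
R2 <- R2 - (3)*R1:  [ 0  5  0 ]
R3 <- R3 - (4)*R1:  [   0  -20   -2 ]
R3 <- R3 - (-4)*R2:  [  0   0  -2 ]
Multipliers (in order of application): m_{21} = 3, m_{31} = 4, m_{32} = -4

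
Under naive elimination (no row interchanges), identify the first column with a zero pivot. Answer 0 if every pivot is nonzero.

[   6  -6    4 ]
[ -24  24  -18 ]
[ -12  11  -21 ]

first zero-pivot column = 2

Naive forward elimination:
R2 <- R2 - (-4)*R1:  [  0   0  -2 ]
R3 <- R3 - (-2)*R1:  [   0   -1  -13 ]
Matrix at this point:
[ 6  -6    4 ]
[ 0   0   -2 ]
[ 0  -1  -13 ]
Pivot entry (2,2) is zero but row 3 has -1 in column 2 -> naive elimination stops; a row interchange (e.g. R2 <-> R3) would be required here.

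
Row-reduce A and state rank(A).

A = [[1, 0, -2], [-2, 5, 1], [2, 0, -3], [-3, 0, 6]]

Row reduction:
R2 <- R2 - (-2)*R1:  [  0   5  -3 ]
R3 <- R3 - (2)*R1:  [ 0  0  1 ]
R4 <- R4 - (-3)*R1:  [ 0  0  0 ]
Row echelon form:
[ 1  0  -2 ]
[ 0  5  -3 ]
[ 0  0   1 ]
[ 0  0   0 ]
Nonzero rows / pivot columns: 3

rank(A) = 3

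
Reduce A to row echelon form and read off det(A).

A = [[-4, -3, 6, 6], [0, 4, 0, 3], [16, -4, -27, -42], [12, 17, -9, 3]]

Forward elimination:
R3 <- R3 - (-4)*R1:  [   0  -16   -3  -18 ]
R4 <- R4 - (-3)*R1:  [  0   8   9  21 ]
R3 <- R3 - (-4)*R2:  [  0   0  -3  -6 ]
R4 <- R4 - (2)*R2:  [  0   0   9  15 ]
R4 <- R4 - (-3)*R3:  [  0   0   0  -3 ]
Upper-triangular form:
[ -4  -3   6   6 ]
[  0   4   0   3 ]
[  0   0  -3  -6 ]
[  0   0   0  -3 ]
det(A) = (-1)^0 * (-4) * (4) * (-3) * (-3) = -144  (0 row swaps -> sign +1)

det(A) = -144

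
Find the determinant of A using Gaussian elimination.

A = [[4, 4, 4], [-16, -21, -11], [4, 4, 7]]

det(A) = -60

Forward elimination:
R2 <- R2 - (-4)*R1:  [  0  -5   5 ]
R3 <- R3 - (1)*R1:  [ 0  0  3 ]
Upper-triangular form:
[ 4   4  4 ]
[ 0  -5  5 ]
[ 0   0  3 ]
det(A) = (-1)^0 * (4) * (-5) * (3) = -60  (0 row swaps -> sign +1)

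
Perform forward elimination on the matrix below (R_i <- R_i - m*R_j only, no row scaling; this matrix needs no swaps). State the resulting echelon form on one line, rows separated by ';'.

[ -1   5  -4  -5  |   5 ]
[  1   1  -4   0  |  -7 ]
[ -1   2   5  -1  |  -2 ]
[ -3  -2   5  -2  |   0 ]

REF = [-1 5 -4 -5 5; 0 6 -8 -5 -2; 0 0 5 3/2 -8; 0 0 0 8/15 -446/15]

Forward elimination:
R2 <- R2 - (-1)*R1:  [  0   6  -8  -5  -2 ]
R3 <- R3 - (1)*R1:  [  0  -3   9   4  -7 ]
R4 <- R4 - (3)*R1:  [   0  -17   17   13  -15 ]
R3 <- R3 - (-1/2)*R2:  [   0    0    5  3/2   -8 ]
R4 <- R4 - (-17/6)*R2:  [     0      0  -17/3   -7/6  -62/3 ]
R4 <- R4 - (-17/15)*R3:  [       0        0        0     8/15  -446/15 ]
Row echelon form:
[ -1  5  -4    -5  |        5 ]
[  0  6  -8    -5  |       -2 ]
[  0  0   5   3/2  |       -8 ]
[  0  0   0  8/15  |  -446/15 ]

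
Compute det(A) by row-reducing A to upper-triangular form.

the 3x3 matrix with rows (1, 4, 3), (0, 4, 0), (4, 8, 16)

Forward elimination:
R3 <- R3 - (4)*R1:  [  0  -8   4 ]
R3 <- R3 - (-2)*R2:  [ 0  0  4 ]
Upper-triangular form:
[ 1  4  3 ]
[ 0  4  0 ]
[ 0  0  4 ]
det(A) = (-1)^0 * (1) * (4) * (4) = 16  (0 row swaps -> sign +1)

det(A) = 16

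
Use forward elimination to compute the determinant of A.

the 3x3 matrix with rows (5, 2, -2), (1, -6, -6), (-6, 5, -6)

Forward elimination:
R2 <- R2 - (1/5)*R1:  [     0  -32/5  -28/5 ]
R3 <- R3 - (-6/5)*R1:  [     0   37/5  -42/5 ]
R3 <- R3 - (-37/32)*R2:  [      0       0  -119/8 ]
Upper-triangular form:
[ 5      2      -2 ]
[ 0  -32/5   -28/5 ]
[ 0      0  -119/8 ]
det(A) = (-1)^0 * (5) * (-32/5) * (-119/8) = 476  (0 row swaps -> sign +1)

det(A) = 476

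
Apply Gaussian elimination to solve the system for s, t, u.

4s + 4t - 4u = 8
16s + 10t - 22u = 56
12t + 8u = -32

Forward elimination on [A|b]:
R2 <- R2 - (4)*R1:  [  0  -6  -6  24 ]
R3 <- R3 - (-2)*R2:  [  0   0  -4  16 ]
Row echelon form:
[ 4   4  -4  |   8 ]
[ 0  -6  -6  |  24 ]
[ 0   0  -4  |  16 ]
Back-substitution:
u = (16) / -4 = -4
t = (24 - (-6)*(-4)) / -6 = 0
s = (8 - (4)*(0) - (-4)*(-4)) / 4 = -2

(-2, 0, -4)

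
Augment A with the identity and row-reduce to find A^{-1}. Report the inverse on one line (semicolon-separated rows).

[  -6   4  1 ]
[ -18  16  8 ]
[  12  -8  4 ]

Gauss-Jordan on [A | I]:
R1 <- (1/-6)*R1:  [    1  -2/3  -1/6  |  -1/6     0     0 ]
R2 <- R2 - (-18)*R1:  [  0   4   5  |  -3   1   0 ]
R3 <- R3 - (12)*R1:  [ 0  0  6  |  2  0  1 ]
R2 <- (1/4)*R2:  [    0     1   5/4  |  -3/4   1/4     0 ]
R1 <- R1 - (-2/3)*R2:  [    1     0   2/3  |  -2/3   1/6     0 ]
R3 <- (1/6)*R3:  [   0    0    1  |  1/3    0  1/6 ]
R1 <- R1 - (2/3)*R3:  [    1     0     0  |  -8/9   1/6  -1/9 ]
R2 <- R2 - (5/4)*R3:  [     0      1      0  |   -7/6    1/4  -5/24 ]
Right block of [I | A^{-1}] is the inverse:
[ -8/9  1/6   -1/9 ]
[ -7/6  1/4  -5/24 ]
[  1/3    0    1/6 ]

inverse = [-8/9 1/6 -1/9; -7/6 1/4 -5/24; 1/3 0 1/6]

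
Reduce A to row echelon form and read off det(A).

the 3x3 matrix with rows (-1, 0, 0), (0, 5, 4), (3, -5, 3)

det(A) = -35

Forward elimination:
R3 <- R3 - (-3)*R1:  [  0  -5   3 ]
R3 <- R3 - (-1)*R2:  [ 0  0  7 ]
Upper-triangular form:
[ -1  0  0 ]
[  0  5  4 ]
[  0  0  7 ]
det(A) = (-1)^0 * (-1) * (5) * (7) = -35  (0 row swaps -> sign +1)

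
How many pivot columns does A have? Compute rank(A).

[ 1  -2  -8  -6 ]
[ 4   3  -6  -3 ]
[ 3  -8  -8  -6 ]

Row reduction:
R2 <- R2 - (4)*R1:  [  0  11  26  21 ]
R3 <- R3 - (3)*R1:  [  0  -2  16  12 ]
R3 <- R3 - (-2/11)*R2:  [      0       0  228/11  174/11 ]
Row echelon form:
[ 1  -2      -8      -6 ]
[ 0  11      26      21 ]
[ 0   0  228/11  174/11 ]
Nonzero rows / pivot columns: 3

rank(A) = 3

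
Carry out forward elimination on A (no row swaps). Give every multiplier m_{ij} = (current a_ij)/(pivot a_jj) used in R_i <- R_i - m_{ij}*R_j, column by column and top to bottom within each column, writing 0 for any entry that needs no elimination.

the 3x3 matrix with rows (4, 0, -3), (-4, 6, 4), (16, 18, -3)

Forward elimination:
R2 <- R2 - (-1)*R1:  [ 0  6  1 ]
R3 <- R3 - (4)*R1:  [  0  18   9 ]
R3 <- R3 - (3)*R2:  [ 0  0  6 ]
Multipliers (in order of application): m_{21} = -1, m_{31} = 4, m_{32} = 3

multipliers: -1, 4, 3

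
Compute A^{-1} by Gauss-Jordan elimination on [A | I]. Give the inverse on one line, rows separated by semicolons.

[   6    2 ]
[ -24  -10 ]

inverse = [5/6 1/6; -2 -1/2]

Gauss-Jordan on [A | I]:
R1 <- (1/6)*R1:  [   1  1/3  |  1/6    0 ]
R2 <- R2 - (-24)*R1:  [  0  -2  |   4   1 ]
R2 <- (1/-2)*R2:  [    0     1  |    -2  -1/2 ]
R1 <- R1 - (1/3)*R2:  [   1    0  |  5/6  1/6 ]
Right block of [I | A^{-1}] is the inverse:
[ 5/6   1/6 ]
[  -2  -1/2 ]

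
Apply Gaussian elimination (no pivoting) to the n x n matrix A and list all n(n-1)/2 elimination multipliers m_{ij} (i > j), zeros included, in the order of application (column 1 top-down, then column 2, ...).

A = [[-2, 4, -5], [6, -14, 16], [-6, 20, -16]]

multipliers: -3, 3, -4

Forward elimination:
R2 <- R2 - (-3)*R1:  [  0  -2   1 ]
R3 <- R3 - (3)*R1:  [  0   8  -1 ]
R3 <- R3 - (-4)*R2:  [ 0  0  3 ]
Multipliers (in order of application): m_{21} = -3, m_{31} = 3, m_{32} = -4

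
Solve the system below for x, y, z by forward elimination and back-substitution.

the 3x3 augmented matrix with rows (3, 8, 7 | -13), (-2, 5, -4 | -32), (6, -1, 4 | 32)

Forward elimination on [A|b]:
R2 <- R2 - (-2/3)*R1:  [      0    31/3     2/3  -122/3 ]
R3 <- R3 - (2)*R1:  [   0  -17  -10   58 ]
R3 <- R3 - (-51/31)*R2:  [       0        0  -276/31  -276/31 ]
Row echelon form:
[ 3     8        7  |      -13 ]
[ 0  31/3      2/3  |   -122/3 ]
[ 0     0  -276/31  |  -276/31 ]
Back-substitution:
z = (-276/31) / (-276/31) = 1
y = (-122/3 - (2/3)*(1)) / (31/3) = -4
x = (-13 - (8)*(-4) - (7)*(1)) / 3 = 4

(4, -4, 1)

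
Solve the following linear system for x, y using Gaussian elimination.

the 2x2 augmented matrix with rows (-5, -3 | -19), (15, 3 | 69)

Forward elimination on [A|b]:
R2 <- R2 - (-3)*R1:  [  0  -6  12 ]
Row echelon form:
[ -5  -3  |  -19 ]
[  0  -6  |   12 ]
Back-substitution:
y = (12) / -6 = -2
x = (-19 - (-3)*(-2)) / -5 = 5

(5, -2)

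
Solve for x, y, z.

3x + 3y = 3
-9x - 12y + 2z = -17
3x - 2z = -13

(-3, 4, 2)

Forward elimination on [A|b]:
R2 <- R2 - (-3)*R1:  [  0  -3   2  -8 ]
R3 <- R3 - (1)*R1:  [   0   -3   -2  -16 ]
R3 <- R3 - (1)*R2:  [  0   0  -4  -8 ]
Row echelon form:
[ 3   3   0  |   3 ]
[ 0  -3   2  |  -8 ]
[ 0   0  -4  |  -8 ]
Back-substitution:
z = (-8) / -4 = 2
y = (-8 - (2)*(2)) / -3 = 4
x = (3 - (3)*(4)) / 3 = -3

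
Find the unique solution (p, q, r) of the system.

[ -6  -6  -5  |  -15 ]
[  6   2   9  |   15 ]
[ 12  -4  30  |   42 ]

(-3, 3, 3)

Forward elimination on [A|b]:
R2 <- R2 - (-1)*R1:  [  0  -4   4   0 ]
R3 <- R3 - (-2)*R1:  [   0  -16   20   12 ]
R3 <- R3 - (4)*R2:  [  0   0   4  12 ]
Row echelon form:
[ -6  -6  -5  |  -15 ]
[  0  -4   4  |    0 ]
[  0   0   4  |   12 ]
Back-substitution:
r = (12) / 4 = 3
q = (0 - (4)*(3)) / -4 = 3
p = (-15 - (-6)*(3) - (-5)*(3)) / -6 = -3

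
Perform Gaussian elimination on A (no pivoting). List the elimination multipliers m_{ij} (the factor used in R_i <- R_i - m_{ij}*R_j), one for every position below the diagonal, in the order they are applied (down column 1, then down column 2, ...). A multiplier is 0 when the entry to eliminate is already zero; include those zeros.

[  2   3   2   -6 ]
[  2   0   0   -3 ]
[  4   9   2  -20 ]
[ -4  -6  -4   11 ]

Forward elimination:
R2 <- R2 - (1)*R1:  [  0  -3  -2   3 ]
R3 <- R3 - (2)*R1:  [  0   3  -2  -8 ]
R4 <- R4 - (-2)*R1:  [  0   0   0  -1 ]
R3 <- R3 - (-1)*R2:  [  0   0  -4  -5 ]
R4: entry in column 2 is already 0 -> m_{42} = 0 (no row operation needed)
R4: entry in column 3 is already 0 -> m_{43} = 0 (no row operation needed)
Multipliers (in order of application): m_{21} = 1, m_{31} = 2, m_{41} = -2, m_{32} = -1, m_{42} = 0, m_{43} = 0

multipliers: 1, 2, -2, -1, 0, 0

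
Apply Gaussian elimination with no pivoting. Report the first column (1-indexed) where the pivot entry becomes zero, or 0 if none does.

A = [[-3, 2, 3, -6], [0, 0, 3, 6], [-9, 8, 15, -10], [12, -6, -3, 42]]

Naive forward elimination:
R3 <- R3 - (3)*R1:  [ 0  2  6  8 ]
R4 <- R4 - (-4)*R1:  [  0   2   9  18 ]
Matrix at this point:
[ -3  2  3  -6 ]
[  0  0  3   6 ]
[  0  2  6   8 ]
[  0  2  9  18 ]
Pivot entry (2,2) is zero but row 3 has 2 in column 2 -> naive elimination stops; a row interchange (e.g. R2 <-> R3) would be required here.

first zero-pivot column = 2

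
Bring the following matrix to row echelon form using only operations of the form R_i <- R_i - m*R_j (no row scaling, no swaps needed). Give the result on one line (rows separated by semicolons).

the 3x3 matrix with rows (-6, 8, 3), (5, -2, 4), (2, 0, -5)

REF = [-6 8 3; 0 14/3 13/2; 0 0 -54/7]

Forward elimination:
R2 <- R2 - (-5/6)*R1:  [    0  14/3  13/2 ]
R3 <- R3 - (-1/3)*R1:  [   0  8/3   -4 ]
R3 <- R3 - (4/7)*R2:  [     0      0  -54/7 ]
Row echelon form:
[ -6     8      3 ]
[  0  14/3   13/2 ]
[  0     0  -54/7 ]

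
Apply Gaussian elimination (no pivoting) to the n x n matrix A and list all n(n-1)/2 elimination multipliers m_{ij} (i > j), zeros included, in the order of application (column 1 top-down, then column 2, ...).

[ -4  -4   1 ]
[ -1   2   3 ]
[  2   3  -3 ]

multipliers: 1/4, -1/2, 1/3

Forward elimination:
R2 <- R2 - (1/4)*R1:  [    0     3  11/4 ]
R3 <- R3 - (-1/2)*R1:  [    0     1  -5/2 ]
R3 <- R3 - (1/3)*R2:  [      0       0  -41/12 ]
Multipliers (in order of application): m_{21} = 1/4, m_{31} = -1/2, m_{32} = 1/3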